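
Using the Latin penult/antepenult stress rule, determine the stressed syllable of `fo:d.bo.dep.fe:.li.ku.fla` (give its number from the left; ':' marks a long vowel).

5

Classical Latin: stress the penult if heavy (long vowel or closed), else the antepenult.
Weights: 5 li L, 6 ku L, 7 fla L.
The penult (syllable 6, ku) is light, so stress falls on the antepenult (syllable 5, li).
Stress on syllable 5: fo:d.bo.dep.fe:.ˈli.ku.fla.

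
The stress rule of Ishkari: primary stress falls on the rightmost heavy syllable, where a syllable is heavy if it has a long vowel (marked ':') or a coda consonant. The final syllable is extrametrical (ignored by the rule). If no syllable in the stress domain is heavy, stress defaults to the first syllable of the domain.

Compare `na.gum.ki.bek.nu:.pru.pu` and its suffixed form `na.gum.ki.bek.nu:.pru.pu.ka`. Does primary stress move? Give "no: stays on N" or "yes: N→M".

no: stays on 5

Base `na.gum.ki.bek.nu:.pru.pu` (7 syllables):
  The final syllable (7, pu) is extrametrical; the stress domain is syllables 1–6.
  Weights: 1 na L, 2 gum H, 3 ki L, 4 bek H, 5 nu: H, 6 pru L.
  Heavy syllables in the domain: 2, 4, 5. The rightmost is syllable 5 (nu:).
  → primary stress on syllable 5.
Suffixed `na.gum.ki.bek.nu:.pru.pu.ka` (8 syllables):
  The final syllable (8, ka) is extrametrical; the stress domain is syllables 1–7.
  Weights: 1 na L, 2 gum H, 3 ki L, 4 bek H, 5 nu: H, 6 pru L, 7 pu L.
  Heavy syllables in the domain: 2, 4, 5. The rightmost is syllable 5 (nu:).
  → primary stress on syllable 5.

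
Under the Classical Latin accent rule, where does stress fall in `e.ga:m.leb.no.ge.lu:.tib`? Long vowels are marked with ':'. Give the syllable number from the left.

Classical Latin: stress the penult if heavy (long vowel or closed), else the antepenult.
Weights: 5 ge L, 6 lu: H, 7 tib H.
The penult (syllable 6, lu:) is heavy, so it takes stress.
Stress on syllable 6: e.ga:m.leb.no.ge.ˈlu:.tib.

6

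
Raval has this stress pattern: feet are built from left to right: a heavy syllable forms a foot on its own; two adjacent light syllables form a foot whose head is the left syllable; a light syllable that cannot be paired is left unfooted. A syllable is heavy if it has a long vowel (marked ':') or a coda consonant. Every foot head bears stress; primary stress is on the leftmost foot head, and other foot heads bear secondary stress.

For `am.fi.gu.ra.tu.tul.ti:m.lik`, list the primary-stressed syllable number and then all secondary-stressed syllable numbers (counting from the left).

Weights: 1 am H, 2 fi L, 3 gu L, 4 ra L, 5 tu L, 6 tul H, 7 ti:m H, 8 lik H.
Parse left to right (heavy = foot alone; LL = one foot; stranded L unfooted): (ˈam) (ˈfi.gu) (ˈra.tu) (ˈtul) (ˈti:m) (ˈlik).
Foot heads: 1, 2, 4, 6, 7, 8.
Primary stress on the leftmost head = syllable 1.
Secondary stress on 2, 4, 6, 7, 8: ˈam.ˌfi.gu.ˌra.tu.ˌtul.ˌti:m.ˌlik.

primary 1, secondary 2, 4, 6, 7, 8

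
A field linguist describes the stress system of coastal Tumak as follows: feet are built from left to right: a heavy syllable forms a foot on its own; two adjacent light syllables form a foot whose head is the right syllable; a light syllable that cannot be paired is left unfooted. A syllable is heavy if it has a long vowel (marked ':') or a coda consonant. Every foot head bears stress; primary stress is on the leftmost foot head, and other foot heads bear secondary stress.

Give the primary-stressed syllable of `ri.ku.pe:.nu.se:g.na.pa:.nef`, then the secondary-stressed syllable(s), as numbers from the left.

primary 2, secondary 3, 5, 7, 8

Weights: 1 ri L, 2 ku L, 3 pe: H, 4 nu L, 5 se:g H, 6 na L, 7 pa: H, 8 nef H.
Parse left to right (heavy = foot alone; LL = one foot; stranded L unfooted): (ri.ˈku) (ˈpe:) nu (ˈse:g) na (ˈpa:) (ˈnef).
Foot heads: 2, 3, 5, 7, 8.
Primary stress on the leftmost head = syllable 2.
Secondary stress on 3, 5, 7, 8: ri.ˈku.ˌpe:.nu.ˌse:g.na.ˌpa:.ˌnef.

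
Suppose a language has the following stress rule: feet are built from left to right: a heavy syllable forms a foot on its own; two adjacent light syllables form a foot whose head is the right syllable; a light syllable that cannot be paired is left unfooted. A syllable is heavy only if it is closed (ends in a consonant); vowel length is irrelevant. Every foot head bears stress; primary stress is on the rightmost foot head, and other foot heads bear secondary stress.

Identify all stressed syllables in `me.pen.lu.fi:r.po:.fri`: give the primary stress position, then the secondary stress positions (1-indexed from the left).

primary 6, secondary 2, 4

Weights: 1 me L, 2 pen H, 3 lu L, 4 fi:r H, 5 po: L, 6 fri L.
Parse left to right (heavy = foot alone; LL = one foot; stranded L unfooted): me (ˈpen) lu (ˈfi:r) (po:.ˈfri).
Foot heads: 2, 4, 6.
Primary stress on the rightmost head = syllable 6.
Secondary stress on 2, 4: me.ˌpen.lu.ˌfi:r.po:.ˈfri.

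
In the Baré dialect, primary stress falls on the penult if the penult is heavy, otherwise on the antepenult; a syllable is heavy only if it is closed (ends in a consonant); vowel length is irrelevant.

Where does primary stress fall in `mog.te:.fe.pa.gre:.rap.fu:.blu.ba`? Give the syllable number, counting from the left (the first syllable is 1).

7

Weights: 7 fu: L, 8 blu L, 9 ba L.
The penult (syllable 8, blu) is light, so stress falls on the antepenult (syllable 7, fu:).
Primary stress: syllable 7 → mog.te:.fe.pa.gre:.rap.ˈfu:.blu.ba.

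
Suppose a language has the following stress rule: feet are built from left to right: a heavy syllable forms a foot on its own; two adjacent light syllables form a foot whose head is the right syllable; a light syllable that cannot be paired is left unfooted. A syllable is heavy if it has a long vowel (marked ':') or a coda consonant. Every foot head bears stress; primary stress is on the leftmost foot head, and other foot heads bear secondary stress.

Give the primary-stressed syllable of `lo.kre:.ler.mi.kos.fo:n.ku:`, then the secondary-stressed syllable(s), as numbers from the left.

Weights: 1 lo L, 2 kre: H, 3 ler H, 4 mi L, 5 kos H, 6 fo:n H, 7 ku: H.
Parse left to right (heavy = foot alone; LL = one foot; stranded L unfooted): lo (ˈkre:) (ˈler) mi (ˈkos) (ˈfo:n) (ˈku:).
Foot heads: 2, 3, 5, 6, 7.
Primary stress on the leftmost head = syllable 2.
Secondary stress on 3, 5, 6, 7: lo.ˈkre:.ˌler.mi.ˌkos.ˌfo:n.ˌku:.

primary 2, secondary 3, 5, 6, 7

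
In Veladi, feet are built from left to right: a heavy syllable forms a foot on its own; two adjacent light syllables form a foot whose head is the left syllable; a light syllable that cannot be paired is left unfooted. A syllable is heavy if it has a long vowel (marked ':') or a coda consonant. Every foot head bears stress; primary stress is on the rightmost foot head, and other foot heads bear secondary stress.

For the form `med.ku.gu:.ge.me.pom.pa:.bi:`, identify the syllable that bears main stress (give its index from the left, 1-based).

Weights: 1 med H, 2 ku L, 3 gu: H, 4 ge L, 5 me L, 6 pom H, 7 pa: H, 8 bi: H.
Parse left to right (heavy = foot alone; LL = one foot; stranded L unfooted): (ˈmed) ku (ˈgu:) (ˈge.me) (ˈpom) (ˈpa:) (ˈbi:).
Foot heads: 1, 3, 4, 6, 7, 8.
Primary stress on the rightmost head = syllable 8.
Primary stress: syllable 8 → med.ku.gu:.ge.me.pom.pa:.ˈbi:.

8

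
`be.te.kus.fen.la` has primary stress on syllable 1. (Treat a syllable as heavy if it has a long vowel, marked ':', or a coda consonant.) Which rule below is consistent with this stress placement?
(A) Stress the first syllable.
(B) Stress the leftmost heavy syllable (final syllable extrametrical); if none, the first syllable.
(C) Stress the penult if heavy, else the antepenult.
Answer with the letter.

A

Rule A → syllable 1 ✓.
Rule B → syllable 3 (observed: 1).
Rule C → syllable 4 (observed: 1).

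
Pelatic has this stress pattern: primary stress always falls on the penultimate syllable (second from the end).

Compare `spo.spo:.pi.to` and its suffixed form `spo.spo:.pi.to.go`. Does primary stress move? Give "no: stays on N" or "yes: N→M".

yes: 3→4

Base `spo.spo:.pi.to` (4 syllables):
  The word has 4 syllables; the penultimate syllable (second from the end) is syllable 3 (pi).
  → primary stress on syllable 3.
Suffixed `spo.spo:.pi.to.go` (5 syllables):
  The word has 5 syllables; the penultimate syllable (second from the end) is syllable 4 (to).
  → primary stress on syllable 4.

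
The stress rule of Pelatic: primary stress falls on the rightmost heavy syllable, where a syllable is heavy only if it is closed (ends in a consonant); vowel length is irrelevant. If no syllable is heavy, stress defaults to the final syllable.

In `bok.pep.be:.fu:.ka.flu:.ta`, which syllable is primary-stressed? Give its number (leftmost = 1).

Weights: 1 bok H, 2 pep H, 3 be: L, 4 fu: L, 5 ka L, 6 flu: L, 7 ta L.
Heavy syllables in the domain: 1, 2. The rightmost is syllable 2 (pep).
Primary stress: syllable 2 → bok.ˈpep.be:.fu:.ka.flu:.ta.

2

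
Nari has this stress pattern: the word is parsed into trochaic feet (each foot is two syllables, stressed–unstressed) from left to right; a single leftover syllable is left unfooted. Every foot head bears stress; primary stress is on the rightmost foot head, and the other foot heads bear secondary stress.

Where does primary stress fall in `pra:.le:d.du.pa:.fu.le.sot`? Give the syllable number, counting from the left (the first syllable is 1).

Parse left to right into trochaic (ˈσσ) feet: (ˈpra:.le:d) (ˈdu.pa:) (ˈfu.le) sot. Syllable 7 is left unfooted.
Foot heads (stressed positions): 1, 3, 5.
End Rule Rightmost: primary stress on the rightmost head = syllable 5.
Primary stress: syllable 5 → pra:.le:d.du.pa:.ˈfu.le.sot.

5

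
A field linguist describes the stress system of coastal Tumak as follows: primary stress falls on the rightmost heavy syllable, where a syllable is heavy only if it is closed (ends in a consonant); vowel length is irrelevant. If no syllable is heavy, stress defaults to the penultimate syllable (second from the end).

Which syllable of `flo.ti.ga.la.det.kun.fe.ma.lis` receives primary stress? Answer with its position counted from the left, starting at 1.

9

Weights: 1 flo L, 2 ti L, 3 ga L, 4 la L, 5 det H, 6 kun H, 7 fe L, 8 ma L, 9 lis H.
Heavy syllables in the domain: 5, 6, 9. The rightmost is syllable 9 (lis).
Primary stress: syllable 9 → flo.ti.ga.la.det.kun.fe.ma.ˈlis.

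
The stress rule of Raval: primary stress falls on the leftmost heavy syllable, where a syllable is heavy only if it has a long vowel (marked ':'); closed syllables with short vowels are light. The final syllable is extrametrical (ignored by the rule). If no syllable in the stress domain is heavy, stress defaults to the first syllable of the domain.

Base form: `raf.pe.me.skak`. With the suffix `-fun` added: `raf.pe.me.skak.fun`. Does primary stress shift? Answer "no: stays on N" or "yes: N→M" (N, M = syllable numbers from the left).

Base `raf.pe.me.skak` (4 syllables):
  The final syllable (4, skak) is extrametrical; the stress domain is syllables 1–3.
  Weights: 1 raf L, 2 pe L, 3 me L.
  No heavy syllable in the domain; default to the first syllable of the domain = syllable 1.
  → primary stress on syllable 1.
Suffixed `raf.pe.me.skak.fun` (5 syllables):
  The final syllable (5, fun) is extrametrical; the stress domain is syllables 1–4.
  Weights: 1 raf L, 2 pe L, 3 me L, 4 skak L.
  No heavy syllable in the domain; default to the first syllable of the domain = syllable 1.
  → primary stress on syllable 1.

no: stays on 1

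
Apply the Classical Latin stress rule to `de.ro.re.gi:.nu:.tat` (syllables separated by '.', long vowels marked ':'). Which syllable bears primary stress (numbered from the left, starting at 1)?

Classical Latin: stress the penult if heavy (long vowel or closed), else the antepenult.
Weights: 4 gi: H, 5 nu: H, 6 tat H.
The penult (syllable 5, nu:) is heavy, so it takes stress.
Stress on syllable 5: de.ro.re.gi:.ˈnu:.tat.

5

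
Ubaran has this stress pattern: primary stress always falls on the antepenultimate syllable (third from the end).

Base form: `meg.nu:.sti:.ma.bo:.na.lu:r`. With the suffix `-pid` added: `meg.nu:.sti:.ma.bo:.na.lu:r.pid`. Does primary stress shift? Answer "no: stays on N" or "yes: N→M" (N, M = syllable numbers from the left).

yes: 5→6

Base `meg.nu:.sti:.ma.bo:.na.lu:r` (7 syllables):
  The word has 7 syllables; the antepenultimate syllable (third from the end) is syllable 5 (bo:).
  → primary stress on syllable 5.
Suffixed `meg.nu:.sti:.ma.bo:.na.lu:r.pid` (8 syllables):
  The word has 8 syllables; the antepenultimate syllable (third from the end) is syllable 6 (na).
  → primary stress on syllable 6.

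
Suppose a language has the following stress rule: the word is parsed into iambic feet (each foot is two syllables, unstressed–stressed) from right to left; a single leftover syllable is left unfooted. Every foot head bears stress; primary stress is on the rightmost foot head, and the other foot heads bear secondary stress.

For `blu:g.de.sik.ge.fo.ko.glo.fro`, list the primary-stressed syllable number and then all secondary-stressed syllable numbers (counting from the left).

primary 8, secondary 2, 4, 6

Parse right to left into iambic (σˈσ) feet: (blu:g.ˈde) (sik.ˈge) (fo.ˈko) (glo.ˈfro).
Foot heads (stressed positions): 2, 4, 6, 8.
End Rule Rightmost: primary stress on the rightmost head = syllable 8.
Secondary stress on 2, 4, 6: blu:g.ˌde.sik.ˌge.fo.ˌko.glo.ˈfro.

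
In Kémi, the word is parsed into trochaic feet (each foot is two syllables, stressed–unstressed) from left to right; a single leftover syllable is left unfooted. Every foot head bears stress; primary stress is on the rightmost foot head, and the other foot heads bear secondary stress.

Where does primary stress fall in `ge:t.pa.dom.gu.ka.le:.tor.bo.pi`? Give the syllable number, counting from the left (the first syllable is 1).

Parse left to right into trochaic (ˈσσ) feet: (ˈge:t.pa) (ˈdom.gu) (ˈka.le:) (ˈtor.bo) pi. Syllable 9 is left unfooted.
Foot heads (stressed positions): 1, 3, 5, 7.
End Rule Rightmost: primary stress on the rightmost head = syllable 7.
Primary stress: syllable 7 → ge:t.pa.dom.gu.ka.le:.ˈtor.bo.pi.

7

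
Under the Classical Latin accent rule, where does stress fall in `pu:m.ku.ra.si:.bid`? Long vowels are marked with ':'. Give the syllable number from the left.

Classical Latin: stress the penult if heavy (long vowel or closed), else the antepenult.
Weights: 3 ra L, 4 si: H, 5 bid H.
The penult (syllable 4, si:) is heavy, so it takes stress.
Stress on syllable 4: pu:m.ku.ra.ˈsi:.bid.

4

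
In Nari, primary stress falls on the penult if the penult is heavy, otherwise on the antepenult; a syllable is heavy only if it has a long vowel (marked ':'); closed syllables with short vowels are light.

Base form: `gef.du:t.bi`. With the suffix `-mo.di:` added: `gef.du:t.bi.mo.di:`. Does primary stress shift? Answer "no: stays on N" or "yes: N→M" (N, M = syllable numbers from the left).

yes: 2→3

Base `gef.du:t.bi` (3 syllables):
  Weights: 1 gef L, 2 du:t H, 3 bi L.
  The penult (syllable 2, du:t) is heavy, so it takes stress.
  → primary stress on syllable 2.
Suffixed `gef.du:t.bi.mo.di:` (5 syllables):
  Weights: 3 bi L, 4 mo L, 5 di: H.
  The penult (syllable 4, mo) is light, so stress falls on the antepenult (syllable 3, bi).
  → primary stress on syllable 3.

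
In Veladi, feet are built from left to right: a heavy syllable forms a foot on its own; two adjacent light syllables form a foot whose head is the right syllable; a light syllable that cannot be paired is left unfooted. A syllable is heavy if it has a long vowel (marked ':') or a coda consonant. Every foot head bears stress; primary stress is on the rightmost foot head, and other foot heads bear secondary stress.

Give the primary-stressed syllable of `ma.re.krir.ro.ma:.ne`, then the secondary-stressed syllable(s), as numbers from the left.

Weights: 1 ma L, 2 re L, 3 krir H, 4 ro L, 5 ma: H, 6 ne L.
Parse left to right (heavy = foot alone; LL = one foot; stranded L unfooted): (ma.ˈre) (ˈkrir) ro (ˈma:) ne.
Foot heads: 2, 3, 5.
Primary stress on the rightmost head = syllable 5.
Secondary stress on 2, 3: ma.ˌre.ˌkrir.ro.ˈma:.ne.

primary 5, secondary 2, 3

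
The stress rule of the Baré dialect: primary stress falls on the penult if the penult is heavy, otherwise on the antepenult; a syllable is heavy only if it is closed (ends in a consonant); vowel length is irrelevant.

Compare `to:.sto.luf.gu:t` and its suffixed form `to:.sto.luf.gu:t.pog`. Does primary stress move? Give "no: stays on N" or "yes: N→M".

Base `to:.sto.luf.gu:t` (4 syllables):
  Weights: 2 sto L, 3 luf H, 4 gu:t H.
  The penult (syllable 3, luf) is heavy, so it takes stress.
  → primary stress on syllable 3.
Suffixed `to:.sto.luf.gu:t.pog` (5 syllables):
  Weights: 3 luf H, 4 gu:t H, 5 pog H.
  The penult (syllable 4, gu:t) is heavy, so it takes stress.
  → primary stress on syllable 4.

yes: 3→4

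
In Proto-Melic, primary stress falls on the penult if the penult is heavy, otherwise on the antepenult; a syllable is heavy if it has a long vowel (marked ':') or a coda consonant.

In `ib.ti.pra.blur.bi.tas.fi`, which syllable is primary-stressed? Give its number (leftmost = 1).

6

Weights: 5 bi L, 6 tas H, 7 fi L.
The penult (syllable 6, tas) is heavy, so it takes stress.
Primary stress: syllable 6 → ib.ti.pra.blur.bi.ˈtas.fi.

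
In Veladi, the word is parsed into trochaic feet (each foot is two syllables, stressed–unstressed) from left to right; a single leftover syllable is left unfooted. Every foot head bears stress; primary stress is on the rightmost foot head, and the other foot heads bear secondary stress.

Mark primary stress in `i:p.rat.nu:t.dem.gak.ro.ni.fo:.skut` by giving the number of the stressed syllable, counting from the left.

7

Parse left to right into trochaic (ˈσσ) feet: (ˈi:p.rat) (ˈnu:t.dem) (ˈgak.ro) (ˈni.fo:) skut. Syllable 9 is left unfooted.
Foot heads (stressed positions): 1, 3, 5, 7.
End Rule Rightmost: primary stress on the rightmost head = syllable 7.
Primary stress: syllable 7 → i:p.rat.nu:t.dem.gak.ro.ˈni.fo:.skut.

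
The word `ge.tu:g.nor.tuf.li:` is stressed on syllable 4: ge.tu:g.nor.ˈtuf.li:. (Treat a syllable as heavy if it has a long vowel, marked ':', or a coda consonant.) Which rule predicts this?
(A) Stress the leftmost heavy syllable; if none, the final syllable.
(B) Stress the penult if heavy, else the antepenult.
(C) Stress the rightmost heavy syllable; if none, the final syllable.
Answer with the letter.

Rule A → syllable 2 (observed: 4).
Rule B → syllable 4 ✓.
Rule C → syllable 5 (observed: 4).

B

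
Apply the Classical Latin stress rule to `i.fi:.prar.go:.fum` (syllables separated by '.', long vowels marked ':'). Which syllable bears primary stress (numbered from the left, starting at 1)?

Classical Latin: stress the penult if heavy (long vowel or closed), else the antepenult.
Weights: 3 prar H, 4 go: H, 5 fum H.
The penult (syllable 4, go:) is heavy, so it takes stress.
Stress on syllable 4: i.fi:.prar.ˈgo:.fum.

4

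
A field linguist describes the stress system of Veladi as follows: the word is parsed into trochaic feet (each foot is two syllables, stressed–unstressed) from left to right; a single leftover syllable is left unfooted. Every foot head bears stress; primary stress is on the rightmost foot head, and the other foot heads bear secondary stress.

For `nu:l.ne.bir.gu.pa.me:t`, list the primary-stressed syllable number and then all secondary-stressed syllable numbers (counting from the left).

Parse left to right into trochaic (ˈσσ) feet: (ˈnu:l.ne) (ˈbir.gu) (ˈpa.me:t).
Foot heads (stressed positions): 1, 3, 5.
End Rule Rightmost: primary stress on the rightmost head = syllable 5.
Secondary stress on 1, 3: ˌnu:l.ne.ˌbir.gu.ˈpa.me:t.

primary 5, secondary 1, 3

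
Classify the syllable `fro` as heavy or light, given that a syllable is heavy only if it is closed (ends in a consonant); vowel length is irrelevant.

light

`fro`: short vowel, open (no coda). Open (no coda) → light.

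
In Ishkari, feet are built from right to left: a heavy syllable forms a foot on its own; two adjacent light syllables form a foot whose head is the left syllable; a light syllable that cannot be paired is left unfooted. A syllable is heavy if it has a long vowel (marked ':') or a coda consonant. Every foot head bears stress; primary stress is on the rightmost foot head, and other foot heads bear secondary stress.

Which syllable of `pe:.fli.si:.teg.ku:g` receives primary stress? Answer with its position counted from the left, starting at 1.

Weights: 1 pe: H, 2 fli L, 3 si: H, 4 teg H, 5 ku:g H.
Parse right to left (heavy = foot alone; LL = one foot; stranded L unfooted): (ˈpe:) fli (ˈsi:) (ˈteg) (ˈku:g).
Foot heads: 1, 3, 4, 5.
Primary stress on the rightmost head = syllable 5.
Primary stress: syllable 5 → pe:.fli.si:.teg.ˈku:g.

5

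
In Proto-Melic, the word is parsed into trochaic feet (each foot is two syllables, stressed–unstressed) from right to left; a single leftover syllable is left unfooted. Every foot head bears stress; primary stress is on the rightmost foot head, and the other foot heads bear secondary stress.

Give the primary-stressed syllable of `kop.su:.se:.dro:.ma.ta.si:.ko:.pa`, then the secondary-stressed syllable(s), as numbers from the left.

primary 8, secondary 2, 4, 6

Parse right to left into trochaic (ˈσσ) feet: kop (ˈsu:.se:) (ˈdro:.ma) (ˈta.si:) (ˈko:.pa). Syllable 1 is left unfooted.
Foot heads (stressed positions): 2, 4, 6, 8.
End Rule Rightmost: primary stress on the rightmost head = syllable 8.
Secondary stress on 2, 4, 6: kop.ˌsu:.se:.ˌdro:.ma.ˌta.si:.ˈko:.pa.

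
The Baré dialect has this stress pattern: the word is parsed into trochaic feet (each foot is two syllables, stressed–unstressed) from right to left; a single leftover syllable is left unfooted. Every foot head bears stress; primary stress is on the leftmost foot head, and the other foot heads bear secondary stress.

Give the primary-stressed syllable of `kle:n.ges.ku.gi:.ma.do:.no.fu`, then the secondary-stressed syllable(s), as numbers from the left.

Parse right to left into trochaic (ˈσσ) feet: (ˈkle:n.ges) (ˈku.gi:) (ˈma.do:) (ˈno.fu).
Foot heads (stressed positions): 1, 3, 5, 7.
End Rule Leftmost: primary stress on the leftmost head = syllable 1.
Secondary stress on 3, 5, 7: ˈkle:n.ges.ˌku.gi:.ˌma.do:.ˌno.fu.

primary 1, secondary 3, 5, 7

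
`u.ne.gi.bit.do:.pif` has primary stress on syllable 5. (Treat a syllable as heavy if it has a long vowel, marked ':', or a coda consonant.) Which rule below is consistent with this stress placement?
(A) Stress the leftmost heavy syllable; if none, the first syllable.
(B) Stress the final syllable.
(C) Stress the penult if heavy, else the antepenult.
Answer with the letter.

Rule A → syllable 4 (observed: 5).
Rule B → syllable 6 (observed: 5).
Rule C → syllable 5 ✓.

C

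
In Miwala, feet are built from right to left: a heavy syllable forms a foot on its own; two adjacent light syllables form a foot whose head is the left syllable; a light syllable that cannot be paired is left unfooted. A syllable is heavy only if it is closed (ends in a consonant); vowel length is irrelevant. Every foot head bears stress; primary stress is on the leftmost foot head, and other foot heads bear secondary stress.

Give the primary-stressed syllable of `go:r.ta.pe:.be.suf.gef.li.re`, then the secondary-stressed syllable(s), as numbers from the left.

Weights: 1 go:r H, 2 ta L, 3 pe: L, 4 be L, 5 suf H, 6 gef H, 7 li L, 8 re L.
Parse right to left (heavy = foot alone; LL = one foot; stranded L unfooted): (ˈgo:r) ta (ˈpe:.be) (ˈsuf) (ˈgef) (ˈli.re).
Foot heads: 1, 3, 5, 6, 7.
Primary stress on the leftmost head = syllable 1.
Secondary stress on 3, 5, 6, 7: ˈgo:r.ta.ˌpe:.be.ˌsuf.ˌgef.ˌli.re.

primary 1, secondary 3, 5, 6, 7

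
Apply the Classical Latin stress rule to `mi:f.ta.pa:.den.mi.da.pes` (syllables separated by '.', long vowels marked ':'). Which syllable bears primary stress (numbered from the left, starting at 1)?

5

Classical Latin: stress the penult if heavy (long vowel or closed), else the antepenult.
Weights: 5 mi L, 6 da L, 7 pes H.
The penult (syllable 6, da) is light, so stress falls on the antepenult (syllable 5, mi).
Stress on syllable 5: mi:f.ta.pa:.den.ˈmi.da.pes.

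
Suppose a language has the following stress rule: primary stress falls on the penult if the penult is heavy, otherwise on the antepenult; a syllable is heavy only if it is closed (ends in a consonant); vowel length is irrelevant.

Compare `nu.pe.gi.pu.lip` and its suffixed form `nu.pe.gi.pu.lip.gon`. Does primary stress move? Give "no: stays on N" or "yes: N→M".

Base `nu.pe.gi.pu.lip` (5 syllables):
  Weights: 3 gi L, 4 pu L, 5 lip H.
  The penult (syllable 4, pu) is light, so stress falls on the antepenult (syllable 3, gi).
  → primary stress on syllable 3.
Suffixed `nu.pe.gi.pu.lip.gon` (6 syllables):
  Weights: 4 pu L, 5 lip H, 6 gon H.
  The penult (syllable 5, lip) is heavy, so it takes stress.
  → primary stress on syllable 5.

yes: 3→5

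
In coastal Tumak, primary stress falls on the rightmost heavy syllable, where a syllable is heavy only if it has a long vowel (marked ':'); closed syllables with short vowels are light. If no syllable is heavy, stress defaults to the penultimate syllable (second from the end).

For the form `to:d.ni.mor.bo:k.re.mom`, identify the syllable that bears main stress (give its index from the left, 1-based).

Weights: 1 to:d H, 2 ni L, 3 mor L, 4 bo:k H, 5 re L, 6 mom L.
Heavy syllables in the domain: 1, 4. The rightmost is syllable 4 (bo:k).
Primary stress: syllable 4 → to:d.ni.mor.ˈbo:k.re.mom.

4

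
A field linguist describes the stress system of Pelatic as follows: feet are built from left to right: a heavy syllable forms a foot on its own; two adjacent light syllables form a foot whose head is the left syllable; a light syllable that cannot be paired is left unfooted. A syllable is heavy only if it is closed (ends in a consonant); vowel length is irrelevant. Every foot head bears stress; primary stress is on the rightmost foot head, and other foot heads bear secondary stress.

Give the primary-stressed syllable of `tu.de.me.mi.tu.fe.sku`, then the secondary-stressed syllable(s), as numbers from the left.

Weights: 1 tu L, 2 de L, 3 me L, 4 mi L, 5 tu L, 6 fe L, 7 sku L.
Parse left to right (heavy = foot alone; LL = one foot; stranded L unfooted): (ˈtu.de) (ˈme.mi) (ˈtu.fe) sku.
Foot heads: 1, 3, 5.
Primary stress on the rightmost head = syllable 5.
Secondary stress on 1, 3: ˌtu.de.ˌme.mi.ˈtu.fe.sku.

primary 5, secondary 1, 3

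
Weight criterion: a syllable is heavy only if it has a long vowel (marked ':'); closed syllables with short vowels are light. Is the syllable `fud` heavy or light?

`fud`: short vowel, closed (coda /d/). Short vowel → light.

light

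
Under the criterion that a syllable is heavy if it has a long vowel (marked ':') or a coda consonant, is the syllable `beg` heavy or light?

`beg`: short vowel, closed (coda /g/). Closed → heavy.

heavy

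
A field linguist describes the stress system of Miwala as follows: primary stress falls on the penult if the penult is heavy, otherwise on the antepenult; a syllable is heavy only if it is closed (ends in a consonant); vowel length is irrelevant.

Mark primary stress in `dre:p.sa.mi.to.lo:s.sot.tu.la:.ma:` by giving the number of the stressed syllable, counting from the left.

Weights: 7 tu L, 8 la: L, 9 ma: L.
The penult (syllable 8, la:) is light, so stress falls on the antepenult (syllable 7, tu).
Primary stress: syllable 7 → dre:p.sa.mi.to.lo:s.sot.ˈtu.la:.ma:.

7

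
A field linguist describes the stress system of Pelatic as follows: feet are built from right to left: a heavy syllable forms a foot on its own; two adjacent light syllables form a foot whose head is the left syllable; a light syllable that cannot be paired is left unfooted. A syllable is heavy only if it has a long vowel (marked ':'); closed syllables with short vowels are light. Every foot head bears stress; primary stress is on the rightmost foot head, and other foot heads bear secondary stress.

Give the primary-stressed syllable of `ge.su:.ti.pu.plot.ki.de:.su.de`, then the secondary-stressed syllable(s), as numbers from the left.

primary 8, secondary 2, 3, 5, 7

Weights: 1 ge L, 2 su: H, 3 ti L, 4 pu L, 5 plot L, 6 ki L, 7 de: H, 8 su L, 9 de L.
Parse right to left (heavy = foot alone; LL = one foot; stranded L unfooted): ge (ˈsu:) (ˈti.pu) (ˈplot.ki) (ˈde:) (ˈsu.de).
Foot heads: 2, 3, 5, 7, 8.
Primary stress on the rightmost head = syllable 8.
Secondary stress on 2, 3, 5, 7: ge.ˌsu:.ˌti.pu.ˌplot.ki.ˌde:.ˈsu.de.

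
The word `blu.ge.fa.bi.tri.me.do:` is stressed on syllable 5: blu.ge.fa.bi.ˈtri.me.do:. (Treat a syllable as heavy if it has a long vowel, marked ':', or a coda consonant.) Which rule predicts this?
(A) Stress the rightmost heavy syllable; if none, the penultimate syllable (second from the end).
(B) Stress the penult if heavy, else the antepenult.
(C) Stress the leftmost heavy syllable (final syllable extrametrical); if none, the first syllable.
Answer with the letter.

B

Rule A → syllable 7 (observed: 5).
Rule B → syllable 5 ✓.
Rule C → syllable 1 (observed: 5).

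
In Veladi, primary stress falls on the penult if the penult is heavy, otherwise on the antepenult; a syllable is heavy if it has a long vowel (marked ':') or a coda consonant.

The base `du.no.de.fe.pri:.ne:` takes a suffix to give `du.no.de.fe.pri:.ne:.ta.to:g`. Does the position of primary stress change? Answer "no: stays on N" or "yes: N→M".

yes: 5→6

Base `du.no.de.fe.pri:.ne:` (6 syllables):
  Weights: 4 fe L, 5 pri: H, 6 ne: H.
  The penult (syllable 5, pri:) is heavy, so it takes stress.
  → primary stress on syllable 5.
Suffixed `du.no.de.fe.pri:.ne:.ta.to:g` (8 syllables):
  Weights: 6 ne: H, 7 ta L, 8 to:g H.
  The penult (syllable 7, ta) is light, so stress falls on the antepenult (syllable 6, ne:).
  → primary stress on syllable 6.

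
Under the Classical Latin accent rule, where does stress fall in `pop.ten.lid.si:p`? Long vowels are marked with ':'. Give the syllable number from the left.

3

Classical Latin: stress the penult if heavy (long vowel or closed), else the antepenult.
Weights: 2 ten H, 3 lid H, 4 si:p H.
The penult (syllable 3, lid) is heavy, so it takes stress.
Stress on syllable 3: pop.ten.ˈlid.si:p.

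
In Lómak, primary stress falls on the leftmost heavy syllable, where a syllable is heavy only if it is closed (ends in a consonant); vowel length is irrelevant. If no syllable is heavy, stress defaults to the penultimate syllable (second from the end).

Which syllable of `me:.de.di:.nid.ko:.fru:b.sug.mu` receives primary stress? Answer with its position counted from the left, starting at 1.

4

Weights: 1 me: L, 2 de L, 3 di: L, 4 nid H, 5 ko: L, 6 fru:b H, 7 sug H, 8 mu L.
Heavy syllables in the domain: 4, 6, 7. The leftmost is syllable 4 (nid).
Primary stress: syllable 4 → me:.de.di:.ˈnid.ko:.fru:b.sug.mu.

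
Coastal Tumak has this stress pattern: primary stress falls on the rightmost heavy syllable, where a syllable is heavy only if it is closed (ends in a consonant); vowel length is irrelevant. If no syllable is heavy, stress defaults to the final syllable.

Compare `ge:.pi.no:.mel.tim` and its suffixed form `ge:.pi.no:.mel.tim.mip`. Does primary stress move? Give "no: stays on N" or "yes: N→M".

Base `ge:.pi.no:.mel.tim` (5 syllables):
  Weights: 1 ge: L, 2 pi L, 3 no: L, 4 mel H, 5 tim H.
  Heavy syllables in the domain: 4, 5. The rightmost is syllable 5 (tim).
  → primary stress on syllable 5.
Suffixed `ge:.pi.no:.mel.tim.mip` (6 syllables):
  Weights: 1 ge: L, 2 pi L, 3 no: L, 4 mel H, 5 tim H, 6 mip H.
  Heavy syllables in the domain: 4, 5, 6. The rightmost is syllable 6 (mip).
  → primary stress on syllable 6.

yes: 5→6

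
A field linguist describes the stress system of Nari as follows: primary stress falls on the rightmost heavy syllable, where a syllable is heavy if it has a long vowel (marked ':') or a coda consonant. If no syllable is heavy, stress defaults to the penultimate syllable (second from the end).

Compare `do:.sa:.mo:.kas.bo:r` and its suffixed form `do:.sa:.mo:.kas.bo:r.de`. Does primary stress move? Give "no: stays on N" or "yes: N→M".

no: stays on 5

Base `do:.sa:.mo:.kas.bo:r` (5 syllables):
  Weights: 1 do: H, 2 sa: H, 3 mo: H, 4 kas H, 5 bo:r H.
  Heavy syllables in the domain: 1, 2, 3, 4, 5. The rightmost is syllable 5 (bo:r).
  → primary stress on syllable 5.
Suffixed `do:.sa:.mo:.kas.bo:r.de` (6 syllables):
  Weights: 1 do: H, 2 sa: H, 3 mo: H, 4 kas H, 5 bo:r H, 6 de L.
  Heavy syllables in the domain: 1, 2, 3, 4, 5. The rightmost is syllable 5 (bo:r).
  → primary stress on syllable 5.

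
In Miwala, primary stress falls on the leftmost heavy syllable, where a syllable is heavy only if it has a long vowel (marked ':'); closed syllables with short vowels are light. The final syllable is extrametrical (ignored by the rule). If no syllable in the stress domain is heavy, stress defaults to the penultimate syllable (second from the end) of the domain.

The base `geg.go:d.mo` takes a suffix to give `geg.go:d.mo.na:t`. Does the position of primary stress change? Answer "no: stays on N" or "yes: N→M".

Base `geg.go:d.mo` (3 syllables):
  The final syllable (3, mo) is extrametrical; the stress domain is syllables 1–2.
  Weights: 1 geg L, 2 go:d H.
  Heavy syllables in the domain: 2. The leftmost is syllable 2 (go:d).
  → primary stress on syllable 2.
Suffixed `geg.go:d.mo.na:t` (4 syllables):
  The final syllable (4, na:t) is extrametrical; the stress domain is syllables 1–3.
  Weights: 1 geg L, 2 go:d H, 3 mo L.
  Heavy syllables in the domain: 2. The leftmost is syllable 2 (go:d).
  → primary stress on syllable 2.

no: stays on 2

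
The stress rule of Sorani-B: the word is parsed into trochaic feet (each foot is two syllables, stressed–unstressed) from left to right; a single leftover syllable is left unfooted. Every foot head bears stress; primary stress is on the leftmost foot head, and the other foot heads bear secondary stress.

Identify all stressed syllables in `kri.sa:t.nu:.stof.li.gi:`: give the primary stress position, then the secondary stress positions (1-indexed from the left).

primary 1, secondary 3, 5

Parse left to right into trochaic (ˈσσ) feet: (ˈkri.sa:t) (ˈnu:.stof) (ˈli.gi:).
Foot heads (stressed positions): 1, 3, 5.
End Rule Leftmost: primary stress on the leftmost head = syllable 1.
Secondary stress on 3, 5: ˈkri.sa:t.ˌnu:.stof.ˌli.gi:.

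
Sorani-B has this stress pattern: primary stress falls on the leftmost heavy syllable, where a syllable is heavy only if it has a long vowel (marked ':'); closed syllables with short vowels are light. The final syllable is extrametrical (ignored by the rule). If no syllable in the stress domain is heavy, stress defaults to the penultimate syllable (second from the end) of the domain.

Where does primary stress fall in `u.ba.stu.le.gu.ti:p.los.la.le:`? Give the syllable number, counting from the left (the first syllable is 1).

The final syllable (9, le:) is extrametrical; the stress domain is syllables 1–8.
Weights: 1 u L, 2 ba L, 3 stu L, 4 le L, 5 gu L, 6 ti:p H, 7 los L, 8 la L.
Heavy syllables in the domain: 6. The leftmost is syllable 6 (ti:p).
Primary stress: syllable 6 → u.ba.stu.le.gu.ˈti:p.los.la.le:.

6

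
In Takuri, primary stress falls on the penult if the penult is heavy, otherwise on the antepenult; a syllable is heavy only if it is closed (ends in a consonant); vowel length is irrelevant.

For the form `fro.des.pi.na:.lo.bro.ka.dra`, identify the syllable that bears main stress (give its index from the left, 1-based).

6

Weights: 6 bro L, 7 ka L, 8 dra L.
The penult (syllable 7, ka) is light, so stress falls on the antepenult (syllable 6, bro).
Primary stress: syllable 6 → fro.des.pi.na:.lo.ˈbro.ka.dra.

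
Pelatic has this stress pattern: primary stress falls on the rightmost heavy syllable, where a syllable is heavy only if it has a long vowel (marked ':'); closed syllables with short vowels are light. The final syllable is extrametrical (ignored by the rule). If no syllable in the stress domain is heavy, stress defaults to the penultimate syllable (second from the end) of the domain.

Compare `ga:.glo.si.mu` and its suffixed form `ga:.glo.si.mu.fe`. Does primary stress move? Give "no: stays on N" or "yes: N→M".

Base `ga:.glo.si.mu` (4 syllables):
  The final syllable (4, mu) is extrametrical; the stress domain is syllables 1–3.
  Weights: 1 ga: H, 2 glo L, 3 si L.
  Heavy syllables in the domain: 1. The rightmost is syllable 1 (ga:).
  → primary stress on syllable 1.
Suffixed `ga:.glo.si.mu.fe` (5 syllables):
  The final syllable (5, fe) is extrametrical; the stress domain is syllables 1–4.
  Weights: 1 ga: H, 2 glo L, 3 si L, 4 mu L.
  Heavy syllables in the domain: 1. The rightmost is syllable 1 (ga:).
  → primary stress on syllable 1.

no: stays on 1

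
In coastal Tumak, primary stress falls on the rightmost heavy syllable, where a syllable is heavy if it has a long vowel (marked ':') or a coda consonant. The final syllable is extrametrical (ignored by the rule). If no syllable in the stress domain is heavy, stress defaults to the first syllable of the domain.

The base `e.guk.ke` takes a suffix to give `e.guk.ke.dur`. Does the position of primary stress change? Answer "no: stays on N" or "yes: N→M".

no: stays on 2

Base `e.guk.ke` (3 syllables):
  The final syllable (3, ke) is extrametrical; the stress domain is syllables 1–2.
  Weights: 1 e L, 2 guk H.
  Heavy syllables in the domain: 2. The rightmost is syllable 2 (guk).
  → primary stress on syllable 2.
Suffixed `e.guk.ke.dur` (4 syllables):
  The final syllable (4, dur) is extrametrical; the stress domain is syllables 1–3.
  Weights: 1 e L, 2 guk H, 3 ke L.
  Heavy syllables in the domain: 2. The rightmost is syllable 2 (guk).
  → primary stress on syllable 2.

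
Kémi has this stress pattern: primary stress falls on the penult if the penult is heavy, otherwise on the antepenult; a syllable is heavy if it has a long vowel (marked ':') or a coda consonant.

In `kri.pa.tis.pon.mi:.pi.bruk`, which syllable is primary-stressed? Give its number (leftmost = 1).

5

Weights: 5 mi: H, 6 pi L, 7 bruk H.
The penult (syllable 6, pi) is light, so stress falls on the antepenult (syllable 5, mi:).
Primary stress: syllable 5 → kri.pa.tis.pon.ˈmi:.pi.bruk.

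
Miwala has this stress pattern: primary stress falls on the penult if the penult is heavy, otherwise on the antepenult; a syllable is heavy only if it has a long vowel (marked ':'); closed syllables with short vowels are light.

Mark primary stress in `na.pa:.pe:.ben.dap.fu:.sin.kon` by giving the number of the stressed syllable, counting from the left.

Weights: 6 fu: H, 7 sin L, 8 kon L.
The penult (syllable 7, sin) is light, so stress falls on the antepenult (syllable 6, fu:).
Primary stress: syllable 6 → na.pa:.pe:.ben.dap.ˈfu:.sin.kon.

6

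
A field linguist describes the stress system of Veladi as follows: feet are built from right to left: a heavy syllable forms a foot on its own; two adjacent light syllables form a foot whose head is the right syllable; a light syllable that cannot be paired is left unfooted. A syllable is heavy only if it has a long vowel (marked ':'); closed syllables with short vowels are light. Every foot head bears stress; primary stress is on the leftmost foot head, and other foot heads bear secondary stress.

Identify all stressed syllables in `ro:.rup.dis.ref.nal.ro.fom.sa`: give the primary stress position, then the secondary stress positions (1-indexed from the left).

primary 1, secondary 4, 6, 8

Weights: 1 ro: H, 2 rup L, 3 dis L, 4 ref L, 5 nal L, 6 ro L, 7 fom L, 8 sa L.
Parse right to left (heavy = foot alone; LL = one foot; stranded L unfooted): (ˈro:) rup (dis.ˈref) (nal.ˈro) (fom.ˈsa).
Foot heads: 1, 4, 6, 8.
Primary stress on the leftmost head = syllable 1.
Secondary stress on 4, 6, 8: ˈro:.rup.dis.ˌref.nal.ˌro.fom.ˌsa.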